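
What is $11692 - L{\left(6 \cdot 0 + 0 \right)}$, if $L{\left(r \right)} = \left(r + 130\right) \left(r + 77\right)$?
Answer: $1682$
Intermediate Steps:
$L{\left(r \right)} = \left(77 + r\right) \left(130 + r\right)$ ($L{\left(r \right)} = \left(130 + r\right) \left(77 + r\right) = \left(77 + r\right) \left(130 + r\right)$)
$11692 - L{\left(6 \cdot 0 + 0 \right)} = 11692 - \left(10010 + \left(6 \cdot 0 + 0\right)^{2} + 207 \left(6 \cdot 0 + 0\right)\right) = 11692 - \left(10010 + \left(0 + 0\right)^{2} + 207 \left(0 + 0\right)\right) = 11692 - \left(10010 + 0^{2} + 207 \cdot 0\right) = 11692 - \left(10010 + 0 + 0\right) = 11692 - 10010 = 1682$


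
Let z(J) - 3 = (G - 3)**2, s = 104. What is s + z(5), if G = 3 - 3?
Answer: 116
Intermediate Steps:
G = 0
z(J) = 12 (z(J) = 3 + (0 - 3)**2 = 3 + (-3)**2 = 3 + 9 = 12)
s + z(5) = 104 + 12 = 116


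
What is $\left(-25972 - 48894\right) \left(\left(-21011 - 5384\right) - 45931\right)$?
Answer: $5414758316$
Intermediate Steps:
$\left(-25972 - 48894\right) \left(\left(-21011 - 5384\right) - 45931\right) = - 74866 \left(-26395 - 45931\right) = \left(-74866\right) \left(-72326\right) = 5414758316$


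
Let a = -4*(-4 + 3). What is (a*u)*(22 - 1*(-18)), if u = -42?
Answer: -6720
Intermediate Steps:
a = 4 (a = -4*(-1) = 4)
(a*u)*(22 - 1*(-18)) = (4*(-42))*(22 - 1*(-18)) = -168*(22 + 18) = -168*40 = -6720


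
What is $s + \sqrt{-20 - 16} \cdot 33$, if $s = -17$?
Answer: $-17 + 198 i \approx -17.0 + 198.0 i$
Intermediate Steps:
$s + \sqrt{-20 - 16} \cdot 33 = -17 + \sqrt{-20 - 16} \cdot 33 = -17 + \sqrt{-36} \cdot 33 = -17 + 6 i 33 = -17 + 198 i$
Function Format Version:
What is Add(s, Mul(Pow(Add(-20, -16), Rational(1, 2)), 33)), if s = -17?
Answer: Add(-17, Mul(198, I)) ≈ Add(-17.000, Mul(198.00, I))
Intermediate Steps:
Add(s, Mul(Pow(Add(-20, -16), Rational(1, 2)), 33)) = Add(-17, Mul(Pow(Add(-20, -16), Rational(1, 2)), 33)) = Add(-17, Mul(Pow(-36, Rational(1, 2)), 33)) = Add(-17, Mul(Mul(6, I), 33)) = Add(-17, Mul(198, I))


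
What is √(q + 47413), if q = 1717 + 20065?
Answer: √69195 ≈ 263.05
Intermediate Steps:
q = 21782
√(q + 47413) = √(21782 + 47413) = √69195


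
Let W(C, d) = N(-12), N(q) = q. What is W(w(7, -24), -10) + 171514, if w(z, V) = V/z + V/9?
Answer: 171502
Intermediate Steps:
w(z, V) = V/9 + V/z (w(z, V) = V/z + V*(⅑) = V/z + V/9 = V/9 + V/z)
W(C, d) = -12
W(w(7, -24), -10) + 171514 = -12 + 171514 = 171502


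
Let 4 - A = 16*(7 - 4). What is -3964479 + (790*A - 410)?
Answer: -3999649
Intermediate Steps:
A = -44 (A = 4 - 16*(7 - 4) = 4 - 16*3 = 4 - 1*48 = 4 - 48 = -44)
-3964479 + (790*A - 410) = -3964479 + (790*(-44) - 410) = -3964479 + (-34760 - 410) = -3964479 - 35170 = -3999649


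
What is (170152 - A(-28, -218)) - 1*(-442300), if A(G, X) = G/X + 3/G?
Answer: 1869203439/3052 ≈ 6.1245e+5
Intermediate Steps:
A(G, X) = 3/G + G/X
(170152 - A(-28, -218)) - 1*(-442300) = (170152 - (3/(-28) - 28/(-218))) - 1*(-442300) = (170152 - (3*(-1/28) - 28*(-1/218))) + 442300 = (170152 - (-3/28 + 14/109)) + 442300 = (170152 - 1*65/3052) + 442300 = (170152 - 65/3052) + 442300 = 519303839/3052 + 442300 = 1869203439/3052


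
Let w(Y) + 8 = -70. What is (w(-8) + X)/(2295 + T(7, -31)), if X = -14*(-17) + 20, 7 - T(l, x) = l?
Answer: 4/51 ≈ 0.078431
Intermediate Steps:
T(l, x) = 7 - l
w(Y) = -78 (w(Y) = -8 - 70 = -78)
X = 258 (X = 238 + 20 = 258)
(w(-8) + X)/(2295 + T(7, -31)) = (-78 + 258)/(2295 + (7 - 1*7)) = 180/(2295 + (7 - 7)) = 180/(2295 + 0) = 180/2295 = 180*(1/2295) = 4/51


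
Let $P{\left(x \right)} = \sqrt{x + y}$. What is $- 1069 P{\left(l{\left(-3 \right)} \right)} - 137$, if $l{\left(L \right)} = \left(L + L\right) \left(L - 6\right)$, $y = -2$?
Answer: $-137 - 2138 \sqrt{13} \approx -7845.7$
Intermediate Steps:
$l{\left(L \right)} = 2 L \left(-6 + L\right)$
$P{\left(x \right)} = \sqrt{-2 + x}$ ($P{\left(x \right)} = \sqrt{x - 2} = \sqrt{-2 + x}$)
$- 1069 P{\left(l{\left(-3 \right)} \right)} - 137 = - 1069 \sqrt{-2 + 2 \left(-3\right) \left(-6 - 3\right)} - 137 = - 1069 \sqrt{-2 + 2 \left(-3\right) \left(-9\right)} - 137 = - 1069 \sqrt{-2 + 54} - 137 = - 1069 \sqrt{52} - 137 = - 1069 \cdot 2 \sqrt{13} - 137 = - 2138 \sqrt{13} - 137 = -137 - 2138 \sqrt{13}$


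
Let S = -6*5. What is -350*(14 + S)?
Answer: 5600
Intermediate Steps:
S = -30
-350*(14 + S) = -350*(14 - 30) = -350*(-16) = 5600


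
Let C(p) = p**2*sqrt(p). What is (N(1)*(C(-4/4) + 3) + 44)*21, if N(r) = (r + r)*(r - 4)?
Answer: 546 - 126*I ≈ 546.0 - 126.0*I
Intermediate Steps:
C(p) = p**(5/2)
N(r) = 2*r*(-4 + r) (N(r) = (2*r)*(-4 + r) = 2*r*(-4 + r))
(N(1)*(C(-4/4) + 3) + 44)*21 = ((2*1*(-4 + 1))*((-4/4)**(5/2) + 3) + 44)*21 = ((2*1*(-3))*((-4*1/4)**(5/2) + 3) + 44)*21 = (-6*((-1)**(5/2) + 3) + 44)*21 = (-6*(I + 3) + 44)*21 = (-6*(3 + I) + 44)*21 = ((-18 - 6*I) + 44)*21 = (26 - 6*I)*21 = 546 - 126*I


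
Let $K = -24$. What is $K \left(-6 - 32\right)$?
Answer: $912$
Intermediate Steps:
$K \left(-6 - 32\right) = - 24 \left(-6 - 32\right) = \left(-24\right) \left(-38\right) = 912$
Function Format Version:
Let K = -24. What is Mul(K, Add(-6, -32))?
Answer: 912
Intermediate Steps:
Mul(K, Add(-6, -32)) = Mul(-24, Add(-6, -32)) = Mul(-24, -38) = 912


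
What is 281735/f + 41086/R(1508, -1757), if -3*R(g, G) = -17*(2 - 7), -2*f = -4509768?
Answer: -277908544597/191665140 ≈ -1450.0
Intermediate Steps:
f = 2254884 (f = -½*(-4509768) = 2254884)
R(g, G) = -85/3 (R(g, G) = -(-17)*(2 - 7)/3 = -(-17)*(-5)/3 = -⅓*85 = -85/3)
281735/f + 41086/R(1508, -1757) = 281735/2254884 + 41086/(-85/3) = 281735*(1/2254884) + 41086*(-3/85) = 281735/2254884 - 123258/85 = -277908544597/191665140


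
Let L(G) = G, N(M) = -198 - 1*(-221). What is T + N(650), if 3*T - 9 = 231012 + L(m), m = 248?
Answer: 231338/3 ≈ 77113.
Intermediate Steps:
N(M) = 23 (N(M) = -198 + 221 = 23)
T = 231269/3 (T = 3 + (231012 + 248)/3 = 3 + (⅓)*231260 = 3 + 231260/3 = 231269/3 ≈ 77090.)
T + N(650) = 231269/3 + 23 = 231338/3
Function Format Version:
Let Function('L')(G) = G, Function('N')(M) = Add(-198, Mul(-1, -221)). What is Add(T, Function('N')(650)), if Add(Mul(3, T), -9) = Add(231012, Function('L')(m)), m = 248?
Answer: Rational(231338, 3) ≈ 77113.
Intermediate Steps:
Function('N')(M) = 23 (Function('N')(M) = Add(-198, 221) = 23)
T = Rational(231269, 3) (T = Add(3, Mul(Rational(1, 3), Add(231012, 248))) = Add(3, Mul(Rational(1, 3), 231260)) = Add(3, Rational(231260, 3)) = Rational(231269, 3) ≈ 77090.)
Add(T, Function('N')(650)) = Add(Rational(231269, 3), 23) = Rational(231338, 3)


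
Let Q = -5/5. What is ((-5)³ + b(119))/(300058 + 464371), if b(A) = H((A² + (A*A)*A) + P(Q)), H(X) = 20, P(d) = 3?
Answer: -105/764429 ≈ -0.00013736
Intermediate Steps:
Q = -1 (Q = -5*⅕ = -1)
b(A) = 20
((-5)³ + b(119))/(300058 + 464371) = ((-5)³ + 20)/(300058 + 464371) = (-125 + 20)/764429 = -105*1/764429 = -105/764429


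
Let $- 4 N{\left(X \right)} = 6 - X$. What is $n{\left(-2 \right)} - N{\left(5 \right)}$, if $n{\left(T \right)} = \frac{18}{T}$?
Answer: $- \frac{35}{4} \approx -8.75$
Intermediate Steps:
$N{\left(X \right)} = - \frac{3}{2} + \frac{X}{4}$ ($N{\left(X \right)} = - \frac{6 - X}{4} = - \frac{3}{2} + \frac{X}{4}$)
$n{\left(-2 \right)} - N{\left(5 \right)} = \frac{18}{-2} - \left(- \frac{3}{2} + \frac{1}{4} \cdot 5\right) = 18 \left(- \frac{1}{2}\right) - \left(- \frac{3}{2} + \frac{5}{4}\right) = -9 - - \frac{1}{4} = -9 + \frac{1}{4} = - \frac{35}{4}$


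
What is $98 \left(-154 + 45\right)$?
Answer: $-10682$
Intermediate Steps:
$98 \left(-154 + 45\right) = 98 \left(-109\right) = -10682$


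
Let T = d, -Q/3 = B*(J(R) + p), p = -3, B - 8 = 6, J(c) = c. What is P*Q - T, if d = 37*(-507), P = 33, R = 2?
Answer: 20145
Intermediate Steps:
B = 14 (B = 8 + 6 = 14)
Q = 42 (Q = -42*(2 - 3) = -42*(-1) = -3*(-14) = 42)
d = -18759
T = -18759
P*Q - T = 33*42 - 1*(-18759) = 1386 + 18759 = 20145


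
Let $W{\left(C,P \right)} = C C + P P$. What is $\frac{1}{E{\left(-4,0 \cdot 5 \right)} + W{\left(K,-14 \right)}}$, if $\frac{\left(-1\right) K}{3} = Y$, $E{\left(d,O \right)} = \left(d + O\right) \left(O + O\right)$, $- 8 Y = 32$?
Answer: $\frac{1}{340} \approx 0.0029412$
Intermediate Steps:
$Y = -4$ ($Y = \left(- \frac{1}{8}\right) 32 = -4$)
$E{\left(d,O \right)} = 2 O \left(O + d\right)$ ($E{\left(d,O \right)} = \left(O + d\right) 2 O = 2 O \left(O + d\right)$)
$K = 12$ ($K = \left(-3\right) \left(-4\right) = 12$)
$W{\left(C,P \right)} = C^{2} + P^{2}$
$\frac{1}{E{\left(-4,0 \cdot 5 \right)} + W{\left(K,-14 \right)}} = \frac{1}{2 \cdot 0 \cdot 5 \left(0 \cdot 5 - 4\right) + \left(12^{2} + \left(-14\right)^{2}\right)} = \frac{1}{2 \cdot 0 \left(0 - 4\right) + \left(144 + 196\right)} = \frac{1}{2 \cdot 0 \left(-4\right) + 340} = \frac{1}{0 + 340} = \frac{1}{340}$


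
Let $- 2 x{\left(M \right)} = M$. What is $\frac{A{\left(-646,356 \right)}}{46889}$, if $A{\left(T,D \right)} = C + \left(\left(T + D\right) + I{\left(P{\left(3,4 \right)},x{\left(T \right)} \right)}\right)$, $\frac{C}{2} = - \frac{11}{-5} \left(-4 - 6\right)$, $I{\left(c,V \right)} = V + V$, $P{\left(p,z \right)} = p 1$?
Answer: $\frac{312}{46889} \approx 0.006654$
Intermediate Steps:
$x{\left(M \right)} = - \frac{M}{2}$
$P{\left(p,z \right)} = p$
$I{\left(c,V \right)} = 2 V$
$C = -44$ ($C = 2 - \frac{11}{-5} \left(-4 - 6\right) = 2 \left(-11\right) \left(- \frac{1}{5}\right) \left(-10\right) = 2 \cdot \frac{11}{5} \left(-10\right) = 2 \left(-22\right) = -44$)
$A{\left(T,D \right)} = -44 + D$ ($A{\left(T,D \right)} = -44 + \left(\left(T + D\right) + 2 \left(- \frac{T}{2}\right)\right) = -44 + \left(\left(D + T\right) - T\right) = -44 + D$)
$\frac{A{\left(-646,356 \right)}}{46889} = \frac{-44 + 356}{46889} = 312 \cdot \frac{1}{46889} = \frac{312}{46889}$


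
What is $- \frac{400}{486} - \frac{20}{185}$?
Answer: $- \frac{8372}{8991} \approx -0.93115$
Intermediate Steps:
$- \frac{400}{486} - \frac{20}{185} = \left(-400\right) \frac{1}{486} - \frac{4}{37} = - \frac{200}{243} - \frac{4}{37} = - \frac{8372}{8991}$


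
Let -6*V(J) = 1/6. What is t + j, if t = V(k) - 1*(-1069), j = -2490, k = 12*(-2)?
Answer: -51157/36 ≈ -1421.0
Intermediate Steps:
k = -24
V(J) = -1/36 (V(J) = -⅙/6 = -⅙*⅙ = -1/36)
t = 38483/36 (t = -1/36 - 1*(-1069) = -1/36 + 1069 = 38483/36 ≈ 1069.0)
t + j = 38483/36 - 2490 = -51157/36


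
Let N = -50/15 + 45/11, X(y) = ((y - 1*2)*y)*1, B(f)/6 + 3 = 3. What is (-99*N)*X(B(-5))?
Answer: 0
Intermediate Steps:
B(f) = 0 (B(f) = -18 + 6*3 = -18 + 18 = 0)
X(y) = y*(-2 + y) (X(y) = ((y - 2)*y)*1 = ((-2 + y)*y)*1 = (y*(-2 + y))*1 = y*(-2 + y))
N = 25/33 (N = -50*1/15 + 45*(1/11) = -10/3 + 45/11 = 25/33 ≈ 0.75758)
(-99*N)*X(B(-5)) = (-99*25/33)*(0*(-2 + 0)) = -0*(-2) = -75*0 = 0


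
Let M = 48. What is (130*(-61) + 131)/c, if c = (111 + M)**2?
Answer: -7799/25281 ≈ -0.30849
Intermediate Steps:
c = 25281 (c = (111 + 48)**2 = 159**2 = 25281)
(130*(-61) + 131)/c = (130*(-61) + 131)/25281 = (-7930 + 131)*(1/25281) = -7799*1/25281 = -7799/25281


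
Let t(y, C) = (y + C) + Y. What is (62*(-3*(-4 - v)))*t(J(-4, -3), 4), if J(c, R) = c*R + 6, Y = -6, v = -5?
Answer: -2976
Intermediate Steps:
J(c, R) = 6 + R*c (J(c, R) = R*c + 6 = 6 + R*c)
t(y, C) = -6 + C + y (t(y, C) = (y + C) - 6 = (C + y) - 6 = -6 + C + y)
(62*(-3*(-4 - v)))*t(J(-4, -3), 4) = (62*(-3*(-4 - 1*(-5))))*(-6 + 4 + (6 - 3*(-4))) = (62*(-3*(-4 + 5)))*(-6 + 4 + (6 + 12)) = (62*(-3*1))*(-6 + 4 + 18) = (62*(-3))*16 = -186*16 = -2976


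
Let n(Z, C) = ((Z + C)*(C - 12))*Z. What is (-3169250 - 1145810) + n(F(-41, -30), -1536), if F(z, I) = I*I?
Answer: 881760140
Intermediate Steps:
F(z, I) = I²
n(Z, C) = Z*(-12 + C)*(C + Z) (n(Z, C) = ((C + Z)*(-12 + C))*Z = ((-12 + C)*(C + Z))*Z = Z*(-12 + C)*(C + Z))
(-3169250 - 1145810) + n(F(-41, -30), -1536) = (-3169250 - 1145810) + (-30)²*((-1536)² - 12*(-1536) - 12*(-30)² - 1536*(-30)²) = -4315060 + 900*(2359296 + 18432 - 12*900 - 1536*900) = -4315060 + 900*(2359296 + 18432 - 10800 - 1382400) = -4315060 + 900*984528 = -4315060 + 886075200 = 881760140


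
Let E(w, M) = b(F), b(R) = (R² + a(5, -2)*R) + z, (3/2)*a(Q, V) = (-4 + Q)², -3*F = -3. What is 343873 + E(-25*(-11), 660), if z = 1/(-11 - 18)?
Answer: 29917093/87 ≈ 3.4387e+5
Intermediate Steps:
F = 1 (F = -⅓*(-3) = 1)
z = -1/29 (z = 1/(-29) = -1/29 ≈ -0.034483)
a(Q, V) = 2*(-4 + Q)²/3
b(R) = -1/29 + R² + 2*R/3 (b(R) = (R² + (2*(-4 + 5)²/3)*R) - 1/29 = (R² + ((⅔)*1²)*R) - 1/29 = (R² + ((⅔)*1)*R) - 1/29 = (R² + 2*R/3) - 1/29 = -1/29 + R² + 2*R/3)
E(w, M) = 142/87 (E(w, M) = -1/29 + 1² + (⅔)*1 = -1/29 + 1 + ⅔ = 142/87)
343873 + E(-25*(-11), 660) = 343873 + 142/87 = 29917093/87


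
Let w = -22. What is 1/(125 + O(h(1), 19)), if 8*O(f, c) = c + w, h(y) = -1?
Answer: 8/997 ≈ 0.0080241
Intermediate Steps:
O(f, c) = -11/4 + c/8 (O(f, c) = (c - 22)/8 = (-22 + c)/8 = -11/4 + c/8)
1/(125 + O(h(1), 19)) = 1/(125 + (-11/4 + (⅛)*19)) = 1/(125 + (-11/4 + 19/8)) = 1/(125 - 3/8) = 1/(997/8) = 8/997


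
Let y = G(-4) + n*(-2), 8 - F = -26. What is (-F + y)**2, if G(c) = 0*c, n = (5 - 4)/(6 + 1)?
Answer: 57600/49 ≈ 1175.5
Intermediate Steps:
n = 1/7 ≈ 0.14286
G(c) = 0
F = 34 (F = 8 - 1*(-26) = 8 + 26 = 34)
y = -2/7 (y = 0 + (1/7)*(-2) = 0 - 2/7 = -2/7 ≈ -0.28571)
(-F + y)**2 = (-1*34 - 2/7)**2 = (-34 - 2/7)**2 = (-240/7)**2 = 57600/49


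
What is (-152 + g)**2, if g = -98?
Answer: 62500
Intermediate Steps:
(-152 + g)**2 = (-152 - 98)**2 = (-250)**2 = 62500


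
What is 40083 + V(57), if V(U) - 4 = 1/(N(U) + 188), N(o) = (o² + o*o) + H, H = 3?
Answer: 268141944/6689 ≈ 40087.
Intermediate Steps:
N(o) = 3 + 2*o² (N(o) = (o² + o*o) + 3 = (o² + o²) + 3 = 2*o² + 3 = 3 + 2*o²)
V(U) = 4 + 1/(191 + 2*U²) (V(U) = 4 + 1/((3 + 2*U²) + 188) = 4 + 1/(191 + 2*U²))
40083 + V(57) = 40083 + (765 + 8*57²)/(191 + 2*57²) = 40083 + (765 + 8*3249)/(191 + 2*3249) = 40083 + (765 + 25992)/(191 + 6498) = 40083 + 26757/6689 = 268141944/6689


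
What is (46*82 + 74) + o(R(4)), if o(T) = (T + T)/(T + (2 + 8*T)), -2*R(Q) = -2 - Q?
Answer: 111540/29 ≈ 3846.2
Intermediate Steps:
R(Q) = 1 + Q/2 (R(Q) = -(-2 - Q)/2 = 1 + Q/2)
o(T) = 2*T/(2 + 9*T) (o(T) = (2*T)/(2 + 9*T) = 2*T/(2 + 9*T))
(46*82 + 74) + o(R(4)) = (46*82 + 74) + 2*(1 + (½)*4)/(2 + 9*(1 + (½)*4)) = (3772 + 74) + 2*(1 + 2)/(2 + 9*(1 + 2)) = 3846 + 2*3/(2 + 9*3) = 3846 + 2*3/(2 + 27) = 3846 + 2*3/29 = 3846 + 2*3*(1/29) = 3846 + 6/29 = 111540/29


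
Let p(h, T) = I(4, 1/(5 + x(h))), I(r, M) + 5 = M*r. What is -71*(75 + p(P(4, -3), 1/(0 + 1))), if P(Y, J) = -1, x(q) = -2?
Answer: -15194/3 ≈ -5064.7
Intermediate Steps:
I(r, M) = -5 + M*r
p(h, T) = -11/3 (p(h, T) = -5 + 4/(5 - 2) = -5 + 4/3 = -11/3)
-71*(75 + p(P(4, -3), 1/(0 + 1))) = -71*(75 - 11/3) = -71*214/3 = -15194/3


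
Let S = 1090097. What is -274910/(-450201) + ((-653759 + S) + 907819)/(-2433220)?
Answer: 63775684643/1095438077220 ≈ 0.058219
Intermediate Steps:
-274910/(-450201) + ((-653759 + S) + 907819)/(-2433220) = -274910/(-450201) + ((-653759 + 1090097) + 907819)/(-2433220) = -274910*(-1/450201) + (436338 + 907819)*(-1/2433220) = 274910/450201 + 1344157*(-1/2433220) = 274910/450201 - 1344157/2433220 = 63775684643/1095438077220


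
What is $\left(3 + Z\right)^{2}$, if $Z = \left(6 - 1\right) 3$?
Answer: $324$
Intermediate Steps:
$Z = 15$ ($Z = 5 \cdot 3 = 15$)
$\left(3 + Z\right)^{2} = \left(3 + 15\right)^{2} = 18^{2} = 324$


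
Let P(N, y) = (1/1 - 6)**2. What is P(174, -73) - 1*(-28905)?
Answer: 28930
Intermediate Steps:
P(N, y) = 25 (P(N, y) = (1 - 6)**2 = (-5)**2 = 25)
P(174, -73) - 1*(-28905) = 25 - 1*(-28905) = 25 + 28905 = 28930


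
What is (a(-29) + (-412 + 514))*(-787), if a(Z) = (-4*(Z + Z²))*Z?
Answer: -74209378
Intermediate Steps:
a(Z) = Z*(-4*Z - 4*Z²) (a(Z) = (-4*Z - 4*Z²)*Z = Z*(-4*Z - 4*Z²))
(a(-29) + (-412 + 514))*(-787) = (4*(-29)²*(-1 - 1*(-29)) + (-412 + 514))*(-787) = (4*841*(-1 + 29) + 102)*(-787) = (4*841*28 + 102)*(-787) = (94192 + 102)*(-787) = 94294*(-787) = -74209378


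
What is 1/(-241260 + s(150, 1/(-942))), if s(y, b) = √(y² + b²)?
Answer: -214085438640/51650232960596399 - 942*√19965690001/51650232960596399 ≈ -4.1475e-6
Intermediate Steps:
s(y, b) = √(b² + y²)
1/(-241260 + s(150, 1/(-942))) = 1/(-241260 + √((1/(-942))² + 150²)) = 1/(-241260 + √((-1/942)² + 22500)) = 1/(-241260 + √(1/887364 + 22500)) = 1/(-241260 + √(19965690001/887364)) = 1/(-241260 + √19965690001/942)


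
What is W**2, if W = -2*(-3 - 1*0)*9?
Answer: 2916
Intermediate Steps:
W = 54 (W = -2*(-3 + 0)*9 = -2*(-3)*9 = 6*9 = 54)
W**2 = 54**2 = 2916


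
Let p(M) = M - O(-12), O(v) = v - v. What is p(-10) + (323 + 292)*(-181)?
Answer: -111325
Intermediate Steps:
O(v) = 0
p(M) = M (p(M) = M - 1*0 = M + 0 = M)
p(-10) + (323 + 292)*(-181) = -10 + (323 + 292)*(-181) = -10 + 615*(-181) = -10 - 111315 = -111325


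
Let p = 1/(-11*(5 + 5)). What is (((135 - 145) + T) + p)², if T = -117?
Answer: 195188841/12100 ≈ 16131.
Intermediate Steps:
p = -1/110 (p = 1/(-11*10) = 1/(-110) = -1/110 ≈ -0.0090909)
(((135 - 145) + T) + p)² = (((135 - 145) - 117) - 1/110)² = ((-10 - 117) - 1/110)² = (-127 - 1/110)² = (-13971/110)² = 195188841/12100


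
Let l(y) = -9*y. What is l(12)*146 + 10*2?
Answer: -15748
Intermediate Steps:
l(12)*146 + 10*2 = -9*12*146 + 10*2 = -108*146 + 20 = -15768 + 20 = -15748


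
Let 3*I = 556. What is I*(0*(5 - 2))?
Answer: 0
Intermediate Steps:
I = 556/3 (I = (⅓)*556 = 556/3 ≈ 185.33)
I*(0*(5 - 2)) = 556*(0*(5 - 2))/3 = 556*(0*3)/3 = (556/3)*0 = 0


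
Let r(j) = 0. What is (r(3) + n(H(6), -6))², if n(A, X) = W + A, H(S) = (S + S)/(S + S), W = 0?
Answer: 1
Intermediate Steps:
H(S) = 1 (H(S) = (2*S)/((2*S)) = (2*S)*(1/(2*S)) = 1)
n(A, X) = A (n(A, X) = 0 + A = A)
(r(3) + n(H(6), -6))² = (0 + 1)² = 1² = 1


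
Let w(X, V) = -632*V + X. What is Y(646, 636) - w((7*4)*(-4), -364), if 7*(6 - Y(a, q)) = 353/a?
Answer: -1039743813/4522 ≈ -2.2993e+5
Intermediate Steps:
Y(a, q) = 6 - 353/(7*a)
w(X, V) = X - 632*V
Y(646, 636) - w((7*4)*(-4), -364) = (6 - 353/7/646) - ((7*4)*(-4) - 632*(-364)) = (6 - 353/7*1/646) - (28*(-4) + 230048) = (6 - 353/4522) - (-112 + 230048) = 26779/4522 - 1*229936 = 26779/4522 - 229936 = -1039743813/4522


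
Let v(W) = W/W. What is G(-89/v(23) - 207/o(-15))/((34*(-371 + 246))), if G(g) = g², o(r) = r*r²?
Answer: -556177952/298828125 ≈ -1.8612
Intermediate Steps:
v(W) = 1
o(r) = r³
G(-89/v(23) - 207/o(-15))/((34*(-371 + 246))) = (-89/1 - 207/((-15)³))²/((34*(-371 + 246))) = (-89*1 - 207/(-3375))²/((34*(-125))) = (-89 - 207*(-1/3375))²/(-4250) = (-89 + 23/375)²*(-1/4250) = (-33352/375)²*(-1/4250) = (1112355904/140625)*(-1/4250) = -556177952/298828125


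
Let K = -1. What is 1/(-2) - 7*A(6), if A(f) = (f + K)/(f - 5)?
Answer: -71/2 ≈ -35.500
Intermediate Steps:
A(f) = (-1 + f)/(-5 + f) (A(f) = (f - 1)/(f - 5) = (-1 + f)/(-5 + f))
1/(-2) - 7*A(6) = 1/(-2) - 7*(-1 + 6)/(-5 + 6) = -½ - 7*5/1 = -½ - 7*5 = -½ - 35 = -71/2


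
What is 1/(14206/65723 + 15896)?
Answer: 65723/1044747014 ≈ 6.2908e-5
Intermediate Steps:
1/(14206/65723 + 15896) = 1/(1044747014/65723) = 65723/1044747014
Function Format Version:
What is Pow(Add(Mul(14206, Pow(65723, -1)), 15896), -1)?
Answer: Rational(65723, 1044747014) ≈ 6.2908e-5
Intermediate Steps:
Pow(Add(Mul(14206, Pow(65723, -1)), 15896), -1) = Pow(Add(Mul(14206, Rational(1, 65723)), 15896), -1) = Pow(Add(Rational(14206, 65723), 15896), -1) = Pow(Rational(1044747014, 65723), -1) = Rational(65723, 1044747014)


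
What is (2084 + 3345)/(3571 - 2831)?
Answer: 5429/740 ≈ 7.3365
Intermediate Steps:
(2084 + 3345)/(3571 - 2831) = 5429/740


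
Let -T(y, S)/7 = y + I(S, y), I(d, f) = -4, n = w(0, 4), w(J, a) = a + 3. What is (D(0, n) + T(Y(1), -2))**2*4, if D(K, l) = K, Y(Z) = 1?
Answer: 1764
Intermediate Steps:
w(J, a) = 3 + a
n = 7 (n = 3 + 4 = 7)
T(y, S) = 28 - 7*y (T(y, S) = -7*(y - 4) = -7*(-4 + y) = 28 - 7*y)
(D(0, n) + T(Y(1), -2))**2*4 = (0 + (28 - 7*1))**2*4 = (0 + (28 - 7))**2*4 = (0 + 21)**2*4 = 21**2*4 = 441*4 = 1764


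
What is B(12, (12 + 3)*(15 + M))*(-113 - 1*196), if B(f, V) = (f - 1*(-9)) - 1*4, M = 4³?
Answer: -5253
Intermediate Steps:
M = 64
B(f, V) = 5 + f (B(f, V) = (f + 9) - 4 = (9 + f) - 4 = 5 + f)
B(12, (12 + 3)*(15 + M))*(-113 - 1*196) = (5 + 12)*(-113 - 1*196) = 17*(-113 - 196) = 17*(-309) = -5253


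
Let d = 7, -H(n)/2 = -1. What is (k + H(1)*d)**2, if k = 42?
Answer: 3136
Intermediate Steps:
H(n) = 2 (H(n) = -2*(-1) = 2)
(k + H(1)*d)**2 = (42 + 2*7)**2 = (42 + 14)**2 = 56**2 = 3136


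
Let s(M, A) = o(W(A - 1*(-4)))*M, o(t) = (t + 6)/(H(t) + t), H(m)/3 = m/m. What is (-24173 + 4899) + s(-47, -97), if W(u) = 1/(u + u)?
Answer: -10788023/557 ≈ -19368.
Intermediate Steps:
H(m) = 3 (H(m) = 3*(m/m) = 3*1 = 3)
W(u) = 1/(2*u)
o(t) = (6 + t)/(3 + t) (o(t) = (t + 6)/(3 + t) = (6 + t)/(3 + t))
s(M, A) = M*(6 + 1/(2*(4 + A)))/(3 + 1/(2*(4 + A))) (s(M, A) = ((6 + 1/(2*(A - 1*(-4))))/(3 + 1/(2*(A - 1*(-4)))))*M = ((6 + 1/(2*(A + 4)))/(3 + 1/(2*(A + 4))))*M = ((6 + 1/(2*(4 + A)))/(3 + 1/(2*(4 + A))))*M = M*(6 + 1/(2*(4 + A)))/(3 + 1/(2*(4 + A))))
(-24173 + 4899) + s(-47, -97) = (-24173 + 4899) - 47*(49 + 12*(-97))/(25 + 6*(-97)) = -19274 - 47*(49 - 1164)/(25 - 582) = -19274 - 47*(-1115)/(-557) = -19274 - 47*(-1/557)*(-1115) = -19274 - 52405/557 = -10788023/557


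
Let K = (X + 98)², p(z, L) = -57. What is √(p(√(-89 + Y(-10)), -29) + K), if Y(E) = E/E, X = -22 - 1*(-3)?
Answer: 2*√1546 ≈ 78.638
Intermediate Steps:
X = -19 (X = -22 + 3 = -19)
Y(E) = 1
K = 6241 (K = (-19 + 98)² = 79² = 6241)
√(p(√(-89 + Y(-10)), -29) + K) = √(-57 + 6241) = √6184 = 2*√1546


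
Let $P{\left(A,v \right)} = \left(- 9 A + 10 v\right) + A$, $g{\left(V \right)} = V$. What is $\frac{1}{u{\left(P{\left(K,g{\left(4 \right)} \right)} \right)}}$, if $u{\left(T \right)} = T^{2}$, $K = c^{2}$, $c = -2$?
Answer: $\frac{1}{64} \approx 0.015625$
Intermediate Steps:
$K = 4$ ($K = \left(-2\right)^{2} = 4$)
$P{\left(A,v \right)} = - 8 A + 10 v$
$\frac{1}{u{\left(P{\left(K,g{\left(4 \right)} \right)} \right)}} = \frac{1}{\left(\left(-8\right) 4 + 10 \cdot 4\right)^{2}} = \frac{1}{\left(-32 + 40\right)^{2}} = \frac{1}{8^{2}} = \frac{1}{64}$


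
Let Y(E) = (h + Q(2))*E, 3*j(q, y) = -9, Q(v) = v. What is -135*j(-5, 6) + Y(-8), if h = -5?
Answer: 429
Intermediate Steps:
j(q, y) = -3 (j(q, y) = (1/3)*(-9) = -3)
Y(E) = -3*E (Y(E) = (-5 + 2)*E = -3*E)
-135*j(-5, 6) + Y(-8) = -135*(-3) - 3*(-8) = 405 + 24 = 429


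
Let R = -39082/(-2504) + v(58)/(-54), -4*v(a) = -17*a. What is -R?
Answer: -186649/16902 ≈ -11.043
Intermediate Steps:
v(a) = 17*a/4 (v(a) = -(-17)*a/4 = 17*a/4)
R = 186649/16902 (R = -39082/(-2504) + ((17/4)*58)/(-54) = -39082*(-1/2504) + (493/2)*(-1/54) = 19541/1252 - 493/108 = 186649/16902 ≈ 11.043)
-R = -1*186649/16902 = -186649/16902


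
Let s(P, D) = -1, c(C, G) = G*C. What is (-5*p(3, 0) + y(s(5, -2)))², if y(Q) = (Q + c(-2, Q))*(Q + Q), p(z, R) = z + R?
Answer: 289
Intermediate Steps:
c(C, G) = C*G
p(z, R) = R + z
y(Q) = -2*Q² (y(Q) = (Q - 2*Q)*(Q + Q) = (-Q)*(2*Q) = -2*Q²)
(-5*p(3, 0) + y(s(5, -2)))² = (-5*(0 + 3) - 2*(-1)²)² = (-5*3 - 2*1)² = (-15 - 2)² = (-17)² = 289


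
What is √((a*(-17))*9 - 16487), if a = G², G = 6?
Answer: I*√21995 ≈ 148.31*I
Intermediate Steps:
a = 36 (a = 6² = 36)
√((a*(-17))*9 - 16487) = √((36*(-17))*9 - 16487) = √(-612*9 - 16487) = √(-5508 - 16487) = √(-21995) = I*√21995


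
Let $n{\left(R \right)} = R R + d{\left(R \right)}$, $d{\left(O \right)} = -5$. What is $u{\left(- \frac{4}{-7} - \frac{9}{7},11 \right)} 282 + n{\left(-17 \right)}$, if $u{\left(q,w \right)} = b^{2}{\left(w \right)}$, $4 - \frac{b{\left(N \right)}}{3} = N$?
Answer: $124646$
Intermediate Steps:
$n{\left(R \right)} = -5 + R^{2}$ ($n{\left(R \right)} = R R - 5 = R^{2} - 5 = -5 + R^{2}$)
$b{\left(N \right)} = 12 - 3 N$
$u{\left(q,w \right)} = \left(12 - 3 w\right)^{2}$
$u{\left(- \frac{4}{-7} - \frac{9}{7},11 \right)} 282 + n{\left(-17 \right)} = 9 \left(-4 + 11\right)^{2} \cdot 282 - \left(5 - \left(-17\right)^{2}\right) = 9 \cdot 7^{2} \cdot 282 + \left(-5 + 289\right) = 9 \cdot 49 \cdot 282 + 284 = 441 \cdot 282 + 284 = 124362 + 284 = 124646$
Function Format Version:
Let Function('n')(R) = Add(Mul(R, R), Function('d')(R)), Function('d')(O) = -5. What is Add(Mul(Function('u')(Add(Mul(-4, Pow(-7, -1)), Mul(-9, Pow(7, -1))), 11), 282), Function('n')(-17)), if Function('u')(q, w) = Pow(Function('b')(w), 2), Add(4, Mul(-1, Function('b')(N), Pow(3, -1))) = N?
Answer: 124646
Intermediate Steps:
Function('n')(R) = Add(-5, Pow(R, 2)) (Function('n')(R) = Add(Mul(R, R), -5) = Add(Pow(R, 2), -5) = Add(-5, Pow(R, 2)))
Function('b')(N) = Add(12, Mul(-3, N))
Function('u')(q, w) = Pow(Add(12, Mul(-3, w)), 2)
Add(Mul(Function('u')(Add(Mul(-4, Pow(-7, -1)), Mul(-9, Pow(7, -1))), 11), 282), Function('n')(-17)) = Add(Mul(Mul(9, Pow(Add(-4, 11), 2)), 282), Add(-5, Pow(-17, 2))) = Add(Mul(Mul(9, Pow(7, 2)), 282), Add(-5, 289)) = Add(Mul(Mul(9, 49), 282), 284) = Add(Mul(441, 282), 284) = Add(124362, 284) = 124646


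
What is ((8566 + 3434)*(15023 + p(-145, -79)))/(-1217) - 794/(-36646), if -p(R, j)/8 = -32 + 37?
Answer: -3294401624851/22299091 ≈ -1.4774e+5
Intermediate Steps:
p(R, j) = -40 (p(R, j) = -8*(-32 + 37) = -8*5 = -40)
((8566 + 3434)*(15023 + p(-145, -79)))/(-1217) - 794/(-36646) = ((8566 + 3434)*(15023 - 40))/(-1217) - 794/(-36646) = (12000*14983)*(-1/1217) - 794*(-1/36646) = 179796000*(-1/1217) + 397/18323 = -179796000/1217 + 397/18323 = -3294401624851/22299091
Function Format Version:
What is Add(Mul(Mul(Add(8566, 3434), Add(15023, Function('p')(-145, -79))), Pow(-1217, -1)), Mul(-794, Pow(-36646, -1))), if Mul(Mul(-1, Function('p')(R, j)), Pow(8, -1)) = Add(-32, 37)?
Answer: Rational(-3294401624851, 22299091) ≈ -1.4774e+5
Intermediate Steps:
Function('p')(R, j) = -40 (Function('p')(R, j) = Mul(-8, Add(-32, 37)) = Mul(-8, 5) = -40)
Add(Mul(Mul(Add(8566, 3434), Add(15023, Function('p')(-145, -79))), Pow(-1217, -1)), Mul(-794, Pow(-36646, -1))) = Add(Mul(Mul(Add(8566, 3434), Add(15023, -40)), Pow(-1217, -1)), Mul(-794, Pow(-36646, -1))) = Add(Mul(Mul(12000, 14983), Rational(-1, 1217)), Mul(-794, Rational(-1, 36646))) = Add(Mul(179796000, Rational(-1, 1217)), Rational(397, 18323)) = Add(Rational(-179796000, 1217), Rational(397, 18323)) = Rational(-3294401624851, 22299091)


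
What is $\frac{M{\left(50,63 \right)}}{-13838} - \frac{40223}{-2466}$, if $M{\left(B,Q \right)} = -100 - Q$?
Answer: $\frac{139251958}{8531127} \approx 16.323$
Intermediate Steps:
$\frac{M{\left(50,63 \right)}}{-13838} - \frac{40223}{-2466} = \frac{-100 - 63}{-13838} - \frac{40223}{-2466} = \left(-100 - 63\right) \left(- \frac{1}{13838}\right) - - \frac{40223}{2466} = \left(-163\right) \left(- \frac{1}{13838}\right) + \frac{40223}{2466} = \frac{163}{13838} + \frac{40223}{2466} = \frac{139251958}{8531127}$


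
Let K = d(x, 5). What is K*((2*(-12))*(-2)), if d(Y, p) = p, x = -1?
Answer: 240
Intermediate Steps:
K = 5
K*((2*(-12))*(-2)) = 5*((2*(-12))*(-2)) = 5*(-24*(-2)) = 5*48 = 240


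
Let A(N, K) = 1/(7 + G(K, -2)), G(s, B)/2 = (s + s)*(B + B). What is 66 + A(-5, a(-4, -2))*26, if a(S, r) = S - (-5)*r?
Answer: 15272/231 ≈ 66.113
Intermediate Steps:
a(S, r) = S + 5*r
G(s, B) = 8*B*s (G(s, B) = 2*((s + s)*(B + B)) = 2*((2*s)*(2*B)) = 2*(4*B*s) = 8*B*s)
A(N, K) = 1/(7 - 16*K) (A(N, K) = 1/(7 + 8*(-2)*K) = 1/(7 - 16*K))
66 + A(-5, a(-4, -2))*26 = 66 - 1/(-7 + 16*(-4 + 5*(-2)))*26 = 66 - 1/(-7 + 16*(-4 - 10))*26 = 66 - 1/(-7 + 16*(-14))*26 = 66 - 1/(-7 - 224)*26 = 66 - 1/(-231)*26 = 66 - 1*(-1/231)*26 = 66 + (1/231)*26 = 66 + 26/231 = 15272/231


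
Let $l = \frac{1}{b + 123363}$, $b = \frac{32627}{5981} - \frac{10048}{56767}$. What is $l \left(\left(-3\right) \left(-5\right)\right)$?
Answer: $\frac{1697617135}{13962140188274} \approx 0.00012159$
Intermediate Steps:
$b = \frac{1792039821}{339523427}$ ($b = 32627 \cdot \frac{1}{5981} - \frac{10048}{56767} = \frac{32627}{5981} - \frac{10048}{56767} = \frac{1792039821}{339523427} \approx 5.2781$)
$l = \frac{339523427}{41886420564822}$ ($l = \frac{1}{\frac{1792039821}{339523427} + 123363} = \frac{1}{\frac{41886420564822}{339523427}} = \frac{339523427}{41886420564822} \approx 8.1058 \cdot 10^{-6}$)
$l \left(\left(-3\right) \left(-5\right)\right) = \frac{339523427 \left(\left(-3\right) \left(-5\right)\right)}{41886420564822} = \frac{339523427}{41886420564822} \cdot 15 = \frac{1697617135}{13962140188274}$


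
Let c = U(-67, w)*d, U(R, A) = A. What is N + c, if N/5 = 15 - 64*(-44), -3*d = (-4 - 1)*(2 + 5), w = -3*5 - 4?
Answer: 41800/3 ≈ 13933.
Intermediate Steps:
w = -19 (w = -15 - 4 = -19)
d = 35/3 (d = -(-4 - 1)*(2 + 5)/3 = -(-5)*7/3 = -⅓*(-35) = 35/3 ≈ 11.667)
N = 14155 (N = 5*(15 - 64*(-44)) = 5*(15 + 2816) = 5*2831 = 14155)
c = -665/3 (c = -19*35/3 = -665/3 ≈ -221.67)
N + c = 14155 - 665/3 = 41800/3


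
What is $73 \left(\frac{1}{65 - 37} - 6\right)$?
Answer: $- \frac{12191}{28} \approx -435.39$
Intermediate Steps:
$73 \left(\frac{1}{65 - 37} - 6\right) = 73 \left(\frac{1}{28} - 6\right) = 73 \left(- \frac{167}{28}\right) = - \frac{12191}{28}$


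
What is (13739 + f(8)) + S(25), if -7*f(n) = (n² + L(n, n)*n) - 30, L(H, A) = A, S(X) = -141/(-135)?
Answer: 617672/45 ≈ 13726.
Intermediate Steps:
S(X) = 47/45 (S(X) = -141*(-1/135) = 47/45)
f(n) = 30/7 - 2*n²/7 (f(n) = -((n² + n*n) - 30)/7 = -((n² + n²) - 30)/7 = -(2*n² - 30)/7 = -(-30 + 2*n²)/7 = 30/7 - 2*n²/7)
(13739 + f(8)) + S(25) = (13739 + (30/7 - 2/7*8²)) + 47/45 = (13739 + (30/7 - 2/7*64)) + 47/45 = (13739 + (30/7 - 128/7)) + 47/45 = (13739 - 14) + 47/45 = 13725 + 47/45 = 617672/45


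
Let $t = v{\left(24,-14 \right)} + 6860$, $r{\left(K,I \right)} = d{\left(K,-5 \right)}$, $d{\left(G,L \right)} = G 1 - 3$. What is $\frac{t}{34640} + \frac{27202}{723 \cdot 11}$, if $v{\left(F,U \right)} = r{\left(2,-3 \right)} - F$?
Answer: $\frac{199327207}{55098384} \approx 3.6177$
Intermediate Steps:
$d{\left(G,L \right)} = -3 + G$ ($d{\left(G,L \right)} = G - 3 = -3 + G$)
$r{\left(K,I \right)} = -3 + K$
$v{\left(F,U \right)} = -1 - F$ ($v{\left(F,U \right)} = \left(-3 + 2\right) - F = -1 - F$)
$t = 6835$ ($t = \left(-1 - 24\right) + 6860 = -25 + 6860 = 6835$)
$\frac{t}{34640} + \frac{27202}{723 \cdot 11} = \frac{6835}{34640} + \frac{27202}{723 \cdot 11} = 6835 \cdot \frac{1}{34640} + \frac{27202}{7953} = \frac{1367}{6928} + 27202 \cdot \frac{1}{7953} = \frac{1367}{6928} + \frac{27202}{7953} = \frac{199327207}{55098384}$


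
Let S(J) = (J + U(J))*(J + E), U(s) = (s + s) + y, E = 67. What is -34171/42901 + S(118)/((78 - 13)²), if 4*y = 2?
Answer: 1067672943/72502690 ≈ 14.726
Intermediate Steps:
y = ½ (y = (¼)*2 = ½ ≈ 0.50000)
U(s) = ½ + 2*s (U(s) = (s + s) + ½ = 2*s + ½ = ½ + 2*s)
S(J) = (½ + 3*J)*(67 + J) (S(J) = (J + (½ + 2*J))*(J + 67) = (½ + 3*J)*(67 + J))
-34171/42901 + S(118)/((78 - 13)²) = -34171/42901 + (67/2 + 3*118² + (403/2)*118)/((78 - 13)²) = -34171*1/42901 + (67/2 + 3*13924 + 23777)/(65²) = -34171/42901 + (67/2 + 41772 + 23777)/4225 = -34171/42901 + (131165/2)*(1/4225) = -34171/42901 + 26233/1690 = 1067672943/72502690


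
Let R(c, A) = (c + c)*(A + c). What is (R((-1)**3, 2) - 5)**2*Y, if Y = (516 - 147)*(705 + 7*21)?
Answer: 15405012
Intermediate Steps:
R(c, A) = 2*c*(A + c) (R(c, A) = (2*c)*(A + c) = 2*c*(A + c))
Y = 314388 (Y = 369*(705 + 147) = 369*852 = 314388)
(R((-1)**3, 2) - 5)**2*Y = (2*(-1)**3*(2 + (-1)**3) - 5)**2*314388 = (2*(-1)*(2 - 1) - 5)**2*314388 = (2*(-1)*1 - 5)**2*314388 = (-2 - 5)**2*314388 = (-7)**2*314388 = 49*314388 = 15405012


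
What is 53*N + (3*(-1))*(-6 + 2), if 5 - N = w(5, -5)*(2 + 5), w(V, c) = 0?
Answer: 277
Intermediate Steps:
N = 5 (N = 5 - 0*(2 + 5) = 5 - 0*7 = 5 - 1*0 = 5 + 0 = 5)
53*N + (3*(-1))*(-6 + 2) = 53*5 + (3*(-1))*(-6 + 2) = 265 - 3*(-4) = 265 + 12 = 277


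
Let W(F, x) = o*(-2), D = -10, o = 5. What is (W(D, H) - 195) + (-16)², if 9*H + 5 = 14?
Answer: 51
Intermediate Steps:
H = 1 (H = -5/9 + (⅑)*14 = -5/9 + 14/9 = 1)
W(F, x) = -10 (W(F, x) = 5*(-2) = -10)
(W(D, H) - 195) + (-16)² = (-10 - 195) + (-16)² = -205 + 256 = 51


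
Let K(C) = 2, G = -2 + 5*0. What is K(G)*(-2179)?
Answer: -4358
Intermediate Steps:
G = -2 (G = -2 + 0 = -2)
K(G)*(-2179) = 2*(-2179) = -4358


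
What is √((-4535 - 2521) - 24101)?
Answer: I*√31157 ≈ 176.51*I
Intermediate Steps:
√((-4535 - 2521) - 24101) = √(-7056 - 24101) = √(-31157) = I*√31157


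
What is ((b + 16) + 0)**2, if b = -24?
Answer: 64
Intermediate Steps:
((b + 16) + 0)**2 = ((-24 + 16) + 0)**2 = (-8 + 0)**2 = (-8)**2 = 64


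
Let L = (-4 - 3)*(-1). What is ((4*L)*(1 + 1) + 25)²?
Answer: 6561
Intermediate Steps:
L = 7 (L = -7*(-1) = 7)
((4*L)*(1 + 1) + 25)² = ((4*7)*(1 + 1) + 25)² = (28*2 + 25)² = (56 + 25)² = 81² = 6561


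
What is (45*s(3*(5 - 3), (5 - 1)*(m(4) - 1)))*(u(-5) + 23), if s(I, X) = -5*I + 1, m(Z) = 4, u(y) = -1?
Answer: -28710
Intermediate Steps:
s(I, X) = 1 - 5*I
(45*s(3*(5 - 3), (5 - 1)*(m(4) - 1)))*(u(-5) + 23) = (45*(1 - 15*(5 - 3)))*(-1 + 23) = (45*(1 - 15*2))*22 = (45*(1 - 5*6))*22 = (45*(1 - 30))*22 = (45*(-29))*22 = -1305*22 = -28710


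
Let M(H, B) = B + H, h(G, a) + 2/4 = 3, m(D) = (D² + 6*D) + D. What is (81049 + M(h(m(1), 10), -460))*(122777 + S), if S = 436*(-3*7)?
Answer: 18313773643/2 ≈ 9.1569e+9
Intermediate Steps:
m(D) = D² + 7*D
h(G, a) = 5/2 (h(G, a) = -½ + 3 = 5/2)
S = -9156 (S = 436*(-21) = -9156)
(81049 + M(h(m(1), 10), -460))*(122777 + S) = (81049 + (-460 + 5/2))*(122777 - 9156) = (81049 - 915/2)*113621 = (161183/2)*113621 = 18313773643/2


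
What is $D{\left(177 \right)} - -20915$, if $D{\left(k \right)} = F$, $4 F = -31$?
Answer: $\frac{83629}{4} \approx 20907.0$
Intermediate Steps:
$F = - \frac{31}{4}$ ($F = \frac{1}{4} \left(-31\right) = - \frac{31}{4} \approx -7.75$)
$D{\left(k \right)} = - \frac{31}{4}$
$D{\left(177 \right)} - -20915 = - \frac{31}{4} - -20915 = - \frac{31}{4} + 20915 = \frac{83629}{4}$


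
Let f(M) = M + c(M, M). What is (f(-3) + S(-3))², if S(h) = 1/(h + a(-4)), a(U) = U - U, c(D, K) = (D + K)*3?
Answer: 4096/9 ≈ 455.11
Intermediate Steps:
c(D, K) = 3*D + 3*K
a(U) = 0
f(M) = 7*M (f(M) = M + (3*M + 3*M) = M + 6*M = 7*M)
S(h) = 1/h (S(h) = 1/(h + 0) = 1/h)
(f(-3) + S(-3))² = (7*(-3) + 1/(-3))² = (-21 - ⅓)² = (-64/3)² = 4096/9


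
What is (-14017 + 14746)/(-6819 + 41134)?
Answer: 729/34315 ≈ 0.021244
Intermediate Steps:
(-14017 + 14746)/(-6819 + 41134) = 729/34315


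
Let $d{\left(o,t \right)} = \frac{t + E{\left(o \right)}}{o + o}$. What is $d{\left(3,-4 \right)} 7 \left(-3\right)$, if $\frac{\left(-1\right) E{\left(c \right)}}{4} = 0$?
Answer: $14$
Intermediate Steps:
$E{\left(c \right)} = 0$ ($E{\left(c \right)} = \left(-4\right) 0 = 0$)
$d{\left(o,t \right)} = \frac{t}{2 o}$ ($d{\left(o,t \right)} = \frac{t + 0}{o + o} = \frac{t}{2 o}$)
$d{\left(3,-4 \right)} 7 \left(-3\right) = \frac{1}{2} \left(-4\right) \frac{1}{3} \cdot 7 \left(-3\right) = \frac{1}{2} \left(-4\right) \frac{1}{3} \left(-21\right) = \left(- \frac{2}{3}\right) \left(-21\right) = 14$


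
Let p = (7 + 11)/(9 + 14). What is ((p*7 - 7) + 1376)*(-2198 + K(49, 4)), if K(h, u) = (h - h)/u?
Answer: -69485374/23 ≈ -3.0211e+6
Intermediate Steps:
p = 18/23 ≈ 0.78261
K(h, u) = 0 (K(h, u) = 0/u = 0)
((p*7 - 7) + 1376)*(-2198 + K(49, 4)) = (((18/23)*7 - 7) + 1376)*(-2198 + 0) = ((126/23 - 7) + 1376)*(-2198) = (-35/23 + 1376)*(-2198) = (31613/23)*(-2198) = -69485374/23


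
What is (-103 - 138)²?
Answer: 58081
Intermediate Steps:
(-103 - 138)² = (-241)² = 58081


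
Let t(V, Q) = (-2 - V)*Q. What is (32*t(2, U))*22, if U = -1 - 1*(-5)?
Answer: -11264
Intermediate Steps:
U = 4 (U = -1 + 5 = 4)
t(V, Q) = Q*(-2 - V)
(32*t(2, U))*22 = (32*(-1*4*(2 + 2)))*22 = (32*(-1*4*4))*22 = (32*(-16))*22 = -512*22 = -11264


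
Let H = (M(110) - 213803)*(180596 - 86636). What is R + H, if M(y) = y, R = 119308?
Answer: -20078474972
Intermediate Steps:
H = -20078594280 (H = (110 - 213803)*(180596 - 86636) = -213693*93960 = -20078594280)
R + H = 119308 - 20078594280 = -20078474972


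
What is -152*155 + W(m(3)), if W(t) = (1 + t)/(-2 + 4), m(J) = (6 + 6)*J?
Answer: -47083/2 ≈ -23542.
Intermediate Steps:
m(J) = 12*J
W(t) = 1/2 + t/2 (W(t) = (1 + t)/2 = (1 + t)*(1/2) = 1/2 + t/2)
-152*155 + W(m(3)) = -152*155 + (1/2 + (12*3)/2) = -23560 + (1/2 + (1/2)*36) = -23560 + (1/2 + 18) = -23560 + 37/2 = -47083/2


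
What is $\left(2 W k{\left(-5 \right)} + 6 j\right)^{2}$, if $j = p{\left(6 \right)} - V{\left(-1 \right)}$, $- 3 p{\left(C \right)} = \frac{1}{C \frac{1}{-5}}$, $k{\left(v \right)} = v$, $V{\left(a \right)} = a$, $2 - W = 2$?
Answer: $\frac{529}{9} \approx 58.778$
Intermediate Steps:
$W = 0$ ($W = 2 - 2 = 0$)
$p{\left(C \right)} = \frac{5}{3 C}$ ($p{\left(C \right)} = - \frac{1}{3 \frac{C}{-5}} = - \frac{1}{3 C \left(- \frac{1}{5}\right)} = - \frac{1}{3 \left(- \frac{C}{5}\right)} = - \frac{\left(-5\right) \frac{1}{C}}{3} = \frac{5}{3 C}$)
$j = \frac{23}{18}$ ($j = \frac{5}{3 \cdot 6} - -1 = \frac{5}{3} \cdot \frac{1}{6} + 1 = \frac{5}{18} + 1 = \frac{23}{18} \approx 1.2778$)
$\left(2 W k{\left(-5 \right)} + 6 j\right)^{2} = \left(2 \cdot 0 \left(-5\right) + 6 \cdot \frac{23}{18}\right)^{2} = \left(0 \left(-5\right) + \frac{23}{3}\right)^{2} = \left(0 + \frac{23}{3}\right)^{2} = \left(\frac{23}{3}\right)^{2} = \frac{529}{9}$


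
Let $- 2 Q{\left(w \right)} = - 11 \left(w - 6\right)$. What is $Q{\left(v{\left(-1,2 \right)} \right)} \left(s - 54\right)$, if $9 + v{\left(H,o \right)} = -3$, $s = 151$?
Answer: $-9603$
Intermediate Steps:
$v{\left(H,o \right)} = -12$ ($v{\left(H,o \right)} = -9 - 3 = -12$)
$Q{\left(w \right)} = -33 + \frac{11 w}{2}$ ($Q{\left(w \right)} = - \frac{\left(-11\right) \left(w - 6\right)}{2} = - \frac{\left(-11\right) \left(-6 + w\right)}{2} = - \frac{66 - 11 w}{2} = -33 + \frac{11 w}{2}$)
$Q{\left(v{\left(-1,2 \right)} \right)} \left(s - 54\right) = \left(-33 + \frac{11}{2} \left(-12\right)\right) \left(151 - 54\right) = \left(-33 - 66\right) 97 = \left(-99\right) 97 = -9603$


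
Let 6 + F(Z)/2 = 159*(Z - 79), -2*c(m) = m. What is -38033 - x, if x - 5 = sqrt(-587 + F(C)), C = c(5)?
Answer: -38038 - 2*I*sqrt(6629) ≈ -38038.0 - 162.84*I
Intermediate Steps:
c(m) = -m/2
C = -5/2 (C = -1/2*5 = -5/2 ≈ -2.5000)
F(Z) = -25134 + 318*Z (F(Z) = -12 + 2*(159*(Z - 79)) = -12 + 2*(159*(-79 + Z)) = -12 + 2*(-12561 + 159*Z) = -12 + (-25122 + 318*Z) = -25134 + 318*Z)
x = 5 + 2*I*sqrt(6629) (x = 5 + sqrt(-587 + (-25134 + 318*(-5/2))) = 5 + sqrt(-587 + (-25134 - 795)) = 5 + sqrt(-587 - 25929) = 5 + sqrt(-26516) = 5 + 2*I*sqrt(6629) ≈ 5.0 + 162.84*I)
-38033 - x = -38033 - (5 + 2*I*sqrt(6629)) = -38033 + (-5 - 2*I*sqrt(6629)) = -38038 - 2*I*sqrt(6629)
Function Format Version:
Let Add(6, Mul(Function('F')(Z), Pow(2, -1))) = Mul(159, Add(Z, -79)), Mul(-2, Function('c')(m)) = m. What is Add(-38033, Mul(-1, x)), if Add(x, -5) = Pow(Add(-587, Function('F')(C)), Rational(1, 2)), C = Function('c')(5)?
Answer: Add(-38038, Mul(-2, I, Pow(6629, Rational(1, 2)))) ≈ Add(-38038., Mul(-162.84, I))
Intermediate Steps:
Function('c')(m) = Mul(Rational(-1, 2), m)
C = Rational(-5, 2) (C = Mul(Rational(-1, 2), 5) = Rational(-5, 2) ≈ -2.5000)
Function('F')(Z) = Add(-25134, Mul(318, Z)) (Function('F')(Z) = Add(-12, Mul(2, Mul(159, Add(Z, -79)))) = Add(-12, Mul(2, Mul(159, Add(-79, Z)))) = Add(-12, Mul(2, Add(-12561, Mul(159, Z)))) = Add(-12, Add(-25122, Mul(318, Z))) = Add(-25134, Mul(318, Z)))
x = Add(5, Mul(2, I, Pow(6629, Rational(1, 2)))) (x = Add(5, Pow(Add(-587, Add(-25134, Mul(318, Rational(-5, 2)))), Rational(1, 2))) = Add(5, Pow(Add(-587, Add(-25134, -795)), Rational(1, 2))) = Add(5, Pow(Add(-587, -25929), Rational(1, 2))) = Add(5, Pow(-26516, Rational(1, 2))) = Add(5, Mul(2, I, Pow(6629, Rational(1, 2)))) ≈ Add(5.0000, Mul(162.84, I)))
Add(-38033, Mul(-1, x)) = Add(-38033, Mul(-1, Add(5, Mul(2, I, Pow(6629, Rational(1, 2)))))) = Add(-38033, Add(-5, Mul(-2, I, Pow(6629, Rational(1, 2))))) = Add(-38038, Mul(-2, I, Pow(6629, Rational(1, 2))))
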